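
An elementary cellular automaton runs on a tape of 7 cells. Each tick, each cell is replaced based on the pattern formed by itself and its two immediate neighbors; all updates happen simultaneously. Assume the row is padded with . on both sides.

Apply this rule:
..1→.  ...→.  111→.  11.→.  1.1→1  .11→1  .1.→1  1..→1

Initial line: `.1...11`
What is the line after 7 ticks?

.1111.1

.11..1.
.1.1.11
.11111.
.1....1
.11...1
.1.1..1
.1111.1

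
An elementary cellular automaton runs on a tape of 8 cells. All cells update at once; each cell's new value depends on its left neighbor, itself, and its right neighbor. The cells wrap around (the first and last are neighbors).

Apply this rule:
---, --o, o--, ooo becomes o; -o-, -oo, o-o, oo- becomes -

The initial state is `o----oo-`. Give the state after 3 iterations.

-oooo---
o-oo-ooo
------oo

------oo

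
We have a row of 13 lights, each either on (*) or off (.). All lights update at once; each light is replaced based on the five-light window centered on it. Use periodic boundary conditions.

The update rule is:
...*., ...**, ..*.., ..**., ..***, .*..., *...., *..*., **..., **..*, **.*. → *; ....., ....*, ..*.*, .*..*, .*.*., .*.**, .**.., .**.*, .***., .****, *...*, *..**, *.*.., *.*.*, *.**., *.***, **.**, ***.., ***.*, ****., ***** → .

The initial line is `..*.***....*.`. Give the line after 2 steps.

*.**..**.....

.*.....**.***
*.**..**.....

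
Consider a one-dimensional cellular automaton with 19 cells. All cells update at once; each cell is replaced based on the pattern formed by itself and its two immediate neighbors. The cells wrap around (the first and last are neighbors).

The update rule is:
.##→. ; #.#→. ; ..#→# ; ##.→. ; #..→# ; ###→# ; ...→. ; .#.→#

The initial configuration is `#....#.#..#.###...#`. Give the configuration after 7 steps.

.#..##.####..#.#.#.
####....##.###.#.##
###.#..#....#..#..#
##..#####..#######.
..##.###.##.#####..
.#....#......###.#.
###..###....#.#..##

###..###....#.#..##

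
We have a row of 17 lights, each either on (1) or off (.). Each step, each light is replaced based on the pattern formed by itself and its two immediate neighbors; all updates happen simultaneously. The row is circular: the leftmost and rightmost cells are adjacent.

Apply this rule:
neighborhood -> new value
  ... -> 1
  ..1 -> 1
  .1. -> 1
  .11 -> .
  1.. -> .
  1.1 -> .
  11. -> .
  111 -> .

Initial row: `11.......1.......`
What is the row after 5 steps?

11...111111111111

...1111111.111111
.11..............
1...1111111111111
..11.............
11...111111111111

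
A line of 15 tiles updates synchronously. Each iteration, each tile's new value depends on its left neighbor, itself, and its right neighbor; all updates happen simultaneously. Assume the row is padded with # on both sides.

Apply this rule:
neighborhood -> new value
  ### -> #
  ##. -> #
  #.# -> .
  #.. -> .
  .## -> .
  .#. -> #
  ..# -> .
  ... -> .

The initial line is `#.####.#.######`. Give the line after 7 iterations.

#....#.#.......

#..###.#..#####
#...##.#...####
#....#.#....###
#....#.#.....##
#....#.#......#
#....#.#.......
#....#.#.......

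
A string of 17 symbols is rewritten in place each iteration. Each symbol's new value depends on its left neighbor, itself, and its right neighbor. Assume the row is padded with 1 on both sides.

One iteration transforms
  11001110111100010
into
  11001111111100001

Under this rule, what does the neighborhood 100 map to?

At position 2 the neighborhood is 100; the next row has 0 there.

0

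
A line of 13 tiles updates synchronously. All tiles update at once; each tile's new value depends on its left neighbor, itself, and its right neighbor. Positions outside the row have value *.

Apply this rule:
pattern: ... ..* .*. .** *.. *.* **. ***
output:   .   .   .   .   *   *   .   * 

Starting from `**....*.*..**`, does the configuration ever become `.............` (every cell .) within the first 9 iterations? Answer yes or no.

no

iteration 1: *.*....*.*..*
iteration 2: .*.*....*.*..
iteration 3: *.*.*....*.*.
iteration 4: .*.*.*....*.*
iteration 5: *.*.*.*....*.
iteration 6: .*.*.*.*....*
iteration 7: *.*.*.*.*....
iteration 8: .*.*.*.*.*...
iteration 9: *.*.*.*.*.*..
iteration 9 is *.*.*.*.*.*.., still not uniform .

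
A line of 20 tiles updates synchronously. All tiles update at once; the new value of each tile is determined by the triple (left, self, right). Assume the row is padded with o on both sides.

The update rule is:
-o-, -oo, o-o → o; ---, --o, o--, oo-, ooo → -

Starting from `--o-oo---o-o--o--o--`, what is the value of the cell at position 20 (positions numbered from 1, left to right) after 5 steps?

--ooo----ooo--o--o--
--o------o----o--o--
--o------o----o--o--  (fixed point — unchanged through step 5)
position 20 holds -

-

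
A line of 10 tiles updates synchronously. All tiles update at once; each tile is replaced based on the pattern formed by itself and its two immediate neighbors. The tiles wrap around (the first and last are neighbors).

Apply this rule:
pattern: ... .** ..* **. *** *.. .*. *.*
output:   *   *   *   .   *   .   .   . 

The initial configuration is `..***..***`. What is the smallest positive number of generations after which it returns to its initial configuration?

5

.***..***.
***..***..
**..***..*
*..***..**
..***..***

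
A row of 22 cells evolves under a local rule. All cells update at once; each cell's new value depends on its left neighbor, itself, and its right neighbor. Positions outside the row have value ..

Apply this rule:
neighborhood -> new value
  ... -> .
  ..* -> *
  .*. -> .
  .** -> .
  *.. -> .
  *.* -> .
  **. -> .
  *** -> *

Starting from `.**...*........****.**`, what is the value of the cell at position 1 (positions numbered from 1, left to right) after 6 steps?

*

step 1: *....*........*.**....
step 2: ....*........*........
step 3: ...*........*.........
step 4: ..*........*..........
step 5: .*........*...........
step 6: *........*............
position 1 holds *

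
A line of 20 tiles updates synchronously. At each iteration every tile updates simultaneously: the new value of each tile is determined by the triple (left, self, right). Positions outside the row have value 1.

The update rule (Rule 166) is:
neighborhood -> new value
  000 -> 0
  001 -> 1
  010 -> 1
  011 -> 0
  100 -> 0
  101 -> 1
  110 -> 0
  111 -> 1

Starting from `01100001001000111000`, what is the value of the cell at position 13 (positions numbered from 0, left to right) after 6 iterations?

0

10000011011001010001
00000100100011110010
00001101100101100111
00010010001110001011
00110110010100011101
01001000111100101010
position 13 holds 0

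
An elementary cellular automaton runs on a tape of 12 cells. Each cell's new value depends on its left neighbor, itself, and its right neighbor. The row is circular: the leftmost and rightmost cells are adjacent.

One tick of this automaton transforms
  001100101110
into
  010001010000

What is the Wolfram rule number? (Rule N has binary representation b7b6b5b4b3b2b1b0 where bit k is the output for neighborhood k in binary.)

34

position 9: 111 → 0  (bit 7 = 0)
position 3: 110 → 0  (bit 6 = 0)
position 7: 101 → 1  (bit 5 = 1)
position 4: 100 → 0  (bit 4 = 0)
position 2: 011 → 0  (bit 3 = 0)
position 6: 010 → 0  (bit 2 = 0)
position 1: 001 → 1  (bit 1 = 1)
position 0: 000 → 0  (bit 0 = 0)
bits b7..b0 = 00100010 = 34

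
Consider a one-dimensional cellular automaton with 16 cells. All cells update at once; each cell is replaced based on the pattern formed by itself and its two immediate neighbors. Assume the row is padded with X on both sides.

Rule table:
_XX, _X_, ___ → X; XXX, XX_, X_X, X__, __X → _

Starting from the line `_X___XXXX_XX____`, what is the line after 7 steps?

_X_X_X_X__X__X__

_X_X_X____X__XX_
_X_X_X_XX_X__X__
_X_X_X_X__X__X__
_X_X_X_X__X__X__  (fixed point — unchanged through step 7)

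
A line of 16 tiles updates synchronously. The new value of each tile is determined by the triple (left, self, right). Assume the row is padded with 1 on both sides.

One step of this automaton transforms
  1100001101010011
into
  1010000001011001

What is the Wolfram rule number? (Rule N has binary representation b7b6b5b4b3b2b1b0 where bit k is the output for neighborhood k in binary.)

position 0: 111 → 1  (bit 7 = 1)
position 1: 110 → 0  (bit 6 = 0)
position 8: 101 → 0  (bit 5 = 0)
position 2: 100 → 1  (bit 4 = 1)
position 6: 011 → 0  (bit 3 = 0)
position 9: 010 → 1  (bit 2 = 1)
position 5: 001 → 0  (bit 1 = 0)
position 3: 000 → 0  (bit 0 = 0)
bits b7..b0 = 10010100 = 148

148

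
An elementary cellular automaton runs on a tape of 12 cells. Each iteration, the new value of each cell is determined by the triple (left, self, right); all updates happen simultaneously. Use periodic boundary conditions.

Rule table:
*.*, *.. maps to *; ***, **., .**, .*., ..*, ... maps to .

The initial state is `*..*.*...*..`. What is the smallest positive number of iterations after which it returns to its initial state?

.*..*.*...*.
..*..*.*...*
*..*..*.*...
.*..*..*.*..
..*..*..*.*.
...*..*..*.*
*...*..*..*.
.*...*..*..*
*.*...*..*..
.*.*...*..*.
..*.*...*..*
*..*.*...*..

12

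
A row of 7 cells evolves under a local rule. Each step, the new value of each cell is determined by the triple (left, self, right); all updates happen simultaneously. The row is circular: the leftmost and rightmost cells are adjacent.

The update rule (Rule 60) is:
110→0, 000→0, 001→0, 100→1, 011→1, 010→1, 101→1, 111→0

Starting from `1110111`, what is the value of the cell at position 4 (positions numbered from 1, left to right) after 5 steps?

1

0001100
0001010
0001111
1001000
1101100
position 4 holds 1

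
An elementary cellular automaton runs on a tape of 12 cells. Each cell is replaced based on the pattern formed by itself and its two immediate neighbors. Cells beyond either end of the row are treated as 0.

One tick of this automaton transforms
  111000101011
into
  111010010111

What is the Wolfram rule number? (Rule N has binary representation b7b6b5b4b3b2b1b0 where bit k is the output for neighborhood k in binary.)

position 1: 111 → 1  (bit 7 = 1)
position 2: 110 → 1  (bit 6 = 1)
position 7: 101 → 1  (bit 5 = 1)
position 3: 100 → 0  (bit 4 = 0)
position 0: 011 → 1  (bit 3 = 1)
position 6: 010 → 0  (bit 2 = 0)
position 5: 001 → 0  (bit 1 = 0)
position 4: 000 → 1  (bit 0 = 1)
bits b7..b0 = 11101001 = 233

233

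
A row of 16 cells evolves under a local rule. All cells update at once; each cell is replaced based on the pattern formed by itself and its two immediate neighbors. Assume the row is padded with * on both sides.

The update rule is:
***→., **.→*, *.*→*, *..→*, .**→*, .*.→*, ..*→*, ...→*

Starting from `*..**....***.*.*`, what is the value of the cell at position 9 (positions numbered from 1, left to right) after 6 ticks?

**********.*****
.........***....
**********.*****  (repeats tick 1; period 2)
tick 6: .........***....
position 9 holds .

.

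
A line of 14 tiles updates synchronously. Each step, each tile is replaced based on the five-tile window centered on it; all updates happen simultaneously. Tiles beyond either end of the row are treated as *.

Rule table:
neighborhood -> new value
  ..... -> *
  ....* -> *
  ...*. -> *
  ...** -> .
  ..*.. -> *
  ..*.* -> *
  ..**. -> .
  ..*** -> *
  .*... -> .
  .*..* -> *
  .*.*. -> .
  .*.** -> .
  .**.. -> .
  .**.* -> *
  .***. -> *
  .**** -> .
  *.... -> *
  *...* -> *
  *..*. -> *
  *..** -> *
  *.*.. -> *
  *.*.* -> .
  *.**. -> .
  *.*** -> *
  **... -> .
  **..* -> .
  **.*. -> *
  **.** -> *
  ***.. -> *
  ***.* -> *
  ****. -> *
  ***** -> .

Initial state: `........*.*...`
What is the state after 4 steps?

***********.**

.********.*.*.
**.....***....
**.***.***.**.
***********.**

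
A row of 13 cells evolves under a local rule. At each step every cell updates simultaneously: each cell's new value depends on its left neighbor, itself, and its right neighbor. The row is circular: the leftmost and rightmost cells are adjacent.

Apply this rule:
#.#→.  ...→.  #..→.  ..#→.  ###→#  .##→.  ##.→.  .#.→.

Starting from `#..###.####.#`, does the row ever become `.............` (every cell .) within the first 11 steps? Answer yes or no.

yes

....#...##...
.............
all cells are . at step 2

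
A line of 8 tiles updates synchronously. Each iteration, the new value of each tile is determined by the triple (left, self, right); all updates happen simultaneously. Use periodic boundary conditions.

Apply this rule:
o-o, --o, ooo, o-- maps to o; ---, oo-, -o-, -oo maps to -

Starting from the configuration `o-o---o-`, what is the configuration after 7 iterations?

iteration 1: -o-o-o-o
iteration 2: o-o-o-o-
iteration 3: -o-o-o-o  (repeats iteration 1; period 2)
iteration 7: -o-o-o-o

-o-o-o-o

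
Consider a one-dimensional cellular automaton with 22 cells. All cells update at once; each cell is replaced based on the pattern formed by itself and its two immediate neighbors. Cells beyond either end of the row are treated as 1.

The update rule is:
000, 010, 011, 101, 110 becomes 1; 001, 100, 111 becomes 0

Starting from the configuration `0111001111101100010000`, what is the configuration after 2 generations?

1101001000111101010110
0111001010100111111111

0111001010100111111111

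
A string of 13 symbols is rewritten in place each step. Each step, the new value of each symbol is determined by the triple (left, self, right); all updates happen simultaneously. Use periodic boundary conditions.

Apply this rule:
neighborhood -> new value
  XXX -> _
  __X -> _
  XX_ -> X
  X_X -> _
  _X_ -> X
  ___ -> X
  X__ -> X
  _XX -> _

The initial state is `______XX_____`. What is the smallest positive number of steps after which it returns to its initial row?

XXXXX__XXXXXX
____XX_______
XXX__XXXXXXXX
__XX_________
X__XXXXXXXXXX
XX___________
_XXXXXXXXXXX_
___________XX
XXXXXXXXXX__X
_________XX__
XXXXXXXX__XXX
_______XX____
XXXXXX__XXXXX
_____XX______
XXXX__XXXXXXX
___XX________
XX__XXXXXXXXX
_XX__________
__XXXXXXXXXXX
X___________X
XXXXXXXXXXX__
__________XX_
XXXXXXXXX__XX
________XX___
XXXXXXX__XXXX
______XX_____

26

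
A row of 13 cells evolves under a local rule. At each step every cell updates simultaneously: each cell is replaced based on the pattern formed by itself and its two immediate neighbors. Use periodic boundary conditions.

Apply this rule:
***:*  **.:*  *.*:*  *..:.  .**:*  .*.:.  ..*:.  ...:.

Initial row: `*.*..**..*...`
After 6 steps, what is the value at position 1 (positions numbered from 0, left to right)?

.

step 1: .*...**......
step 2: .....**......
step 3: .....**......  (fixed point — unchanged through step 6)
position 1 holds .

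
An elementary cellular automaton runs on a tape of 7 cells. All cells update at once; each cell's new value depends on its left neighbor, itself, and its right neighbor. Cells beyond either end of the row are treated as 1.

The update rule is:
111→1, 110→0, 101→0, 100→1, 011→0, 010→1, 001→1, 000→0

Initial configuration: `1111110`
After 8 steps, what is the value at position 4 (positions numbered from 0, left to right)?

1111100
1111011
1110001
1101010
1001010
0111010
0010010
1111110
position 4 holds 1

1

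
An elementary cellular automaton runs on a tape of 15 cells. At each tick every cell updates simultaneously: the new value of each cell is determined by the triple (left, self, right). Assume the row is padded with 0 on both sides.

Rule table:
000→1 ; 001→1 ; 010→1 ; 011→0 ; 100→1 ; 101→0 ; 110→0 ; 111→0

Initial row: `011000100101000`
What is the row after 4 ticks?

100111111101111
111000000000000
000111111111111
111000000000000

111000000000000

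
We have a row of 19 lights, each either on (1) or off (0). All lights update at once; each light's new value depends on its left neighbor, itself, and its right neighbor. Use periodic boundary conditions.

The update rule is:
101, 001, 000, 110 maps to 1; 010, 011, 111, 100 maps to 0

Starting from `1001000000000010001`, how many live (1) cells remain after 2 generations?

6

generation 1: 1010011111111100110
generation 2: 0100100000000101011
count of 1: 6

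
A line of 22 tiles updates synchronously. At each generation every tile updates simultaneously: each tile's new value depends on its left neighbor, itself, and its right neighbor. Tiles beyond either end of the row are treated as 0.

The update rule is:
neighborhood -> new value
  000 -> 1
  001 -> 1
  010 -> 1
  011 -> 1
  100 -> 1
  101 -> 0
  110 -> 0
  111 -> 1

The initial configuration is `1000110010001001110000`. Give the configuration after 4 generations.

1111101111111111101111
1111001111111111001110
1110111111111110111101
1100111111111100111001

1100111111111100111001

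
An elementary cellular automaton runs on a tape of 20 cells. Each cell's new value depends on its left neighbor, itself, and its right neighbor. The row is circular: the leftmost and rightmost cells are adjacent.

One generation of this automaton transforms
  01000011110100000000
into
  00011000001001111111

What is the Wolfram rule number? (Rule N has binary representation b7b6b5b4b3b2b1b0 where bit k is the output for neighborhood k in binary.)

33

position 7: 111 → 0  (bit 7 = 0)
position 9: 110 → 0  (bit 6 = 0)
position 10: 101 → 1  (bit 5 = 1)
position 2: 100 → 0  (bit 4 = 0)
position 6: 011 → 0  (bit 3 = 0)
position 1: 010 → 0  (bit 2 = 0)
position 0: 001 → 0  (bit 1 = 0)
position 3: 000 → 1  (bit 0 = 1)
bits b7..b0 = 00100001 = 33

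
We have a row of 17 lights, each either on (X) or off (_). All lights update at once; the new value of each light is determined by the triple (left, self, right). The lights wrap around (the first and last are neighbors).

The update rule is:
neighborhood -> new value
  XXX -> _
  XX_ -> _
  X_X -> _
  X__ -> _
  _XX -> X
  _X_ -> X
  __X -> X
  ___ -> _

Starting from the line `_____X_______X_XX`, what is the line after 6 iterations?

____XX______XX_X_
___XX______XX__X_
__XX______XX__XX_
_XX______XX__XX__
XX______XX__XX___
X______XX__XX___X

X______XX__XX___X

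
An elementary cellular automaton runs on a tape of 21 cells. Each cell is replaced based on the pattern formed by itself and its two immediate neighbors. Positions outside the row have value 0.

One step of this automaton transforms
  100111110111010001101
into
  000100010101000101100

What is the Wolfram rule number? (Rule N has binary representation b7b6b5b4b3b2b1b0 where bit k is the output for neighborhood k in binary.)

position 4: 111 → 0  (bit 7 = 0)
position 7: 110 → 1  (bit 6 = 1)
position 8: 101 → 0  (bit 5 = 0)
position 1: 100 → 0  (bit 4 = 0)
position 3: 011 → 1  (bit 3 = 1)
position 0: 010 → 0  (bit 2 = 0)
position 2: 001 → 0  (bit 1 = 0)
position 15: 000 → 1  (bit 0 = 1)
bits b7..b0 = 01001001 = 73

73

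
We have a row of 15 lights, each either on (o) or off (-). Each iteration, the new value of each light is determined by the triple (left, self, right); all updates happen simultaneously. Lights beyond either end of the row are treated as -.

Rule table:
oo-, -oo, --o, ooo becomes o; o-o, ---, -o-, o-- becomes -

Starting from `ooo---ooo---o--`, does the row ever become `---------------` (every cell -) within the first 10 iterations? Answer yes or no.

ooo--oooo--o---
ooo-ooooo-o----
ooo-ooooo------
ooo-ooooo------  (fixed point — unchanged through iteration 10)
iteration 10 is ooo-ooooo------, still not uniform -

no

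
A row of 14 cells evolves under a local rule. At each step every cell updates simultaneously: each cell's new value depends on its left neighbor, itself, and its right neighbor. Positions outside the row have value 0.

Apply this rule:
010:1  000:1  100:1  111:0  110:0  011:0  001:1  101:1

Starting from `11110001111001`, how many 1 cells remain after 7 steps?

6

step 1: 00001110000111
step 2: 11110001111000
step 3: 00001110000111  (repeats step 1; period 2)
step 7: 00001110000111
count of 1: 6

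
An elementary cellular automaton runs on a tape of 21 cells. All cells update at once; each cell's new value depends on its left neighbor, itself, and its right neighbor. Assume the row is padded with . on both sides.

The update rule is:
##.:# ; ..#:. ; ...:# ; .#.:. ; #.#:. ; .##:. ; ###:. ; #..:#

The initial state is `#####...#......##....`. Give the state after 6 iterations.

iteration 1: ....###..#####..#####
iteration 2: ###...##.....##.....#
iteration 3: ..###..#####..#####..
iteration 4: #...##.....##.....###
iteration 5: .##..#####..#####...#
iteration 6: ..##.....##.....###..

..##.....##.....###..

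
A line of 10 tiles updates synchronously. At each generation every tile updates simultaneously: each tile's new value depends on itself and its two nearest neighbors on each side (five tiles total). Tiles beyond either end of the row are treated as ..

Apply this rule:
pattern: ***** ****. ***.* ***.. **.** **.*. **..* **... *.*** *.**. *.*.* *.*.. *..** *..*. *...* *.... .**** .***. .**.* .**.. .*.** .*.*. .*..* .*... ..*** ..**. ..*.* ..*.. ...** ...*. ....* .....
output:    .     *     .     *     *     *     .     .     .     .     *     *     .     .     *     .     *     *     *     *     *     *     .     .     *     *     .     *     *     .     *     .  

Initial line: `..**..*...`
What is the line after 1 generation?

****..*...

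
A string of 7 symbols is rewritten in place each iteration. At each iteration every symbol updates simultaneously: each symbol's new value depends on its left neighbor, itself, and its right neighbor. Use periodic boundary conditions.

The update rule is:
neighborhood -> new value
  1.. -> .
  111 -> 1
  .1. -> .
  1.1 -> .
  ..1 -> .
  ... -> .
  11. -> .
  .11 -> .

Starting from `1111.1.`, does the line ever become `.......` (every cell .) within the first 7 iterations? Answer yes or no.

iteration 1: .11....
iteration 2: .......
all cells are . at iteration 2

yes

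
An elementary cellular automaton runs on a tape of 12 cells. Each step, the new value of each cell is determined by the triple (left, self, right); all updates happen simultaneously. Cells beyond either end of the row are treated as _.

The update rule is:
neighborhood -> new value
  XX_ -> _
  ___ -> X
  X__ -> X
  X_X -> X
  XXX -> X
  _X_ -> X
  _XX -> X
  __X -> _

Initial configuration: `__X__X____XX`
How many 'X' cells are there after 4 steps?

step 1: X_XX_XXXX_X_
step 2: XXX_XXXX_XXX
step 3: XX_XXXX_XXX_
step 4: X_XXXX_XXX_X
count of X: 9

9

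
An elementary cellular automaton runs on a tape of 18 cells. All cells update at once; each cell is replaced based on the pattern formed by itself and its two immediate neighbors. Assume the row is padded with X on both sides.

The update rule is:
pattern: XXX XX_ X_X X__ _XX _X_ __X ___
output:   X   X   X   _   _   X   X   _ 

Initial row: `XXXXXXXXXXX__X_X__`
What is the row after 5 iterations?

XXXXXXXXXXXXXXX_XX

XXXXXXXXXXX_XXXX_X
XXXXXXXXXXXX_XXXX_
XXXXXXXXXXXXX_XXXX
XXXXXXXXXXXXXX_XXX
XXXXXXXXXXXXXXX_XX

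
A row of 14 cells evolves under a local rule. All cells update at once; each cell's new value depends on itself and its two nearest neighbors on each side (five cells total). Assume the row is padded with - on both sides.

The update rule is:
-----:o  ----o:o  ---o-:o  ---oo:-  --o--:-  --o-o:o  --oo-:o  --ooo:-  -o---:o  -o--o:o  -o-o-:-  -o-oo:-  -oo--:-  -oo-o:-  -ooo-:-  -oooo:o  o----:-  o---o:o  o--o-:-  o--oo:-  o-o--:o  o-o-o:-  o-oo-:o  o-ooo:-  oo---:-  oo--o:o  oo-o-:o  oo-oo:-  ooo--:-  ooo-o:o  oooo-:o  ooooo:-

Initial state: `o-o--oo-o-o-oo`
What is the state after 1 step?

o-oo-o-o----o-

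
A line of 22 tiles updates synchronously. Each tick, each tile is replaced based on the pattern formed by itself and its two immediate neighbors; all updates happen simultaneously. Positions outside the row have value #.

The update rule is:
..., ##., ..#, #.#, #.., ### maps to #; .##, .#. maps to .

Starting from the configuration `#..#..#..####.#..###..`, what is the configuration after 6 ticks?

########.##.##.####.##

tick 1: ###.##.##.####.##.####
tick 2: ####.##.##.####.##.###
tick 3: #####.##.##.####.##.##
tick 4: ######.##.##.####.##.#
tick 5: #######.##.##.####.##.
tick 6: ########.##.##.####.##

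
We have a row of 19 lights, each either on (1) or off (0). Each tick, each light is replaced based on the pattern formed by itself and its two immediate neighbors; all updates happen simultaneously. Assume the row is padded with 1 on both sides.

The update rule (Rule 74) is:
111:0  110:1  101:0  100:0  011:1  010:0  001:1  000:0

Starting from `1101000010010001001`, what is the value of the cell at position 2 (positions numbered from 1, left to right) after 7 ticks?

1

0100000100100010011
0000001001000100110
0000010010001001110
0000100100010011010
0001001000100111000
0010010001001101001
0100100010011100011
position 2 holds 1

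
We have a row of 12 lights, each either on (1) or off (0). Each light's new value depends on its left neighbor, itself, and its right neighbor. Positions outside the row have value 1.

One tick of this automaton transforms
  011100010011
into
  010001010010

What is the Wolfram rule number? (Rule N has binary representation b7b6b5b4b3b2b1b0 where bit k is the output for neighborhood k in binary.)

position 2: 111 → 0  (bit 7 = 0)
position 3: 110 → 0  (bit 6 = 0)
position 0: 101 → 0  (bit 5 = 0)
position 4: 100 → 0  (bit 4 = 0)
position 1: 011 → 1  (bit 3 = 1)
position 7: 010 → 1  (bit 2 = 1)
position 6: 001 → 0  (bit 1 = 0)
position 5: 000 → 1  (bit 0 = 1)
bits b7..b0 = 00001101 = 13

13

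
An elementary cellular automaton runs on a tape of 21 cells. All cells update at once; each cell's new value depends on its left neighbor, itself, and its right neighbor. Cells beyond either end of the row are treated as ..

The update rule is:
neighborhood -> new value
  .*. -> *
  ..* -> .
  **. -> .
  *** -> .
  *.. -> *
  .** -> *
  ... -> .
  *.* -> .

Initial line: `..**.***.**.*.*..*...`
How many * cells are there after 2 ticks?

10

tick 1: ..*..*...*..*.**.**..
tick 2: ..**.**..**.*.*..*.*.
count of *: 10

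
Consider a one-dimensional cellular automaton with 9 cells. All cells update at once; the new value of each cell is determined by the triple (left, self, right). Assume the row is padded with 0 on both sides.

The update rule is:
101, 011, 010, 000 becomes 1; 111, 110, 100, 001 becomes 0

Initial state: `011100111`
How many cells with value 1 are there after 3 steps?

7

step 1: 010000100
step 2: 010110101
step 3: 011101111
count of 1: 7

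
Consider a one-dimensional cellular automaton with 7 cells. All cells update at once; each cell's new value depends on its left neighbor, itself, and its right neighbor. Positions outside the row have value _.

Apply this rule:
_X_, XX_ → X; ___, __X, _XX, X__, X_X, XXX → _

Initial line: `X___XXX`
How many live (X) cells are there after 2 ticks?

tick 1: X_____X
tick 2: X_____X
count of X: 2

2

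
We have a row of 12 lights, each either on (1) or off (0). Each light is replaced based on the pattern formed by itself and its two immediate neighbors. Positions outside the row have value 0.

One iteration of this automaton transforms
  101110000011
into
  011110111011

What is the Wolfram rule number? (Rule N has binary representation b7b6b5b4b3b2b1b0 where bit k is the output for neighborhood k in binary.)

position 3: 111 → 1  (bit 7 = 1)
position 4: 110 → 1  (bit 6 = 1)
position 1: 101 → 1  (bit 5 = 1)
position 5: 100 → 0  (bit 4 = 0)
position 2: 011 → 1  (bit 3 = 1)
position 0: 010 → 0  (bit 2 = 0)
position 9: 001 → 0  (bit 1 = 0)
position 6: 000 → 1  (bit 0 = 1)
bits b7..b0 = 11101001 = 233

233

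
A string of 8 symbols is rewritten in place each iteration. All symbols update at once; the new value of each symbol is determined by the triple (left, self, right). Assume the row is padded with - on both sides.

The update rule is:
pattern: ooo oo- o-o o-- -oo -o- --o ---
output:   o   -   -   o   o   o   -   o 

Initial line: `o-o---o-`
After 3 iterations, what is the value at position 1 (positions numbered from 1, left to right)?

o

iteration 1: o-ooo-oo
iteration 2: o-oo--o-
iteration 3: o-o-o-oo
position 1 holds o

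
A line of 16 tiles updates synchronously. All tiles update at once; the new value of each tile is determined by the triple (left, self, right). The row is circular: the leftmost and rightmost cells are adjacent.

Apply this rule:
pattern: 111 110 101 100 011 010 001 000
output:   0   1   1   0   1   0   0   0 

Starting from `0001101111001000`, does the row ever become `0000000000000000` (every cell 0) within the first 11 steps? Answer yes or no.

0001111001000000
0001001000000000
0000000000000000
all cells are 0 at step 3

yes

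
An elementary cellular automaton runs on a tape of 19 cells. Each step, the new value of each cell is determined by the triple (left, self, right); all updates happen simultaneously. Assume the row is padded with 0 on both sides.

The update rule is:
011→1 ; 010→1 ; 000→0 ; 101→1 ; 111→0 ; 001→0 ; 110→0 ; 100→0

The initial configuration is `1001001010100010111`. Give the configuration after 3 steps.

step 1: 1001001111100011100
step 2: 1001001000000010000
step 3: 1001001000000010000

1001001000000010000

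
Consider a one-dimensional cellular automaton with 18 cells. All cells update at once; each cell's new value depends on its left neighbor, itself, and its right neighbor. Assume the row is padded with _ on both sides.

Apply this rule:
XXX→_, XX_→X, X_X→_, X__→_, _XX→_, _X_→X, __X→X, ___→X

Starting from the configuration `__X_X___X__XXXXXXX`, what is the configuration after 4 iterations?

iteration 1: XXX_X_XXX_X______X
iteration 2: __X_X___X_X_XXXXXX
iteration 3: XXX_X_XXX_X______X  (repeats iteration 1; period 2)
iteration 4: __X_X___X_X_XXXXXX

__X_X___X_X_XXXXXX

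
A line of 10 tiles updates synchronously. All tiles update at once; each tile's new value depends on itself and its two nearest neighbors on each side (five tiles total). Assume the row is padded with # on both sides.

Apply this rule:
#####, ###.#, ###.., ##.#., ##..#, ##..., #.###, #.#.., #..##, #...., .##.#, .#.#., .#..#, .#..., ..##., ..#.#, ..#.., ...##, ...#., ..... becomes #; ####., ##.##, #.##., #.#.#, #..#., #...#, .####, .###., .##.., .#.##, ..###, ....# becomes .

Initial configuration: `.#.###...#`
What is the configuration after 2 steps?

##.#..##..

#..#.##.#.
##.#..##..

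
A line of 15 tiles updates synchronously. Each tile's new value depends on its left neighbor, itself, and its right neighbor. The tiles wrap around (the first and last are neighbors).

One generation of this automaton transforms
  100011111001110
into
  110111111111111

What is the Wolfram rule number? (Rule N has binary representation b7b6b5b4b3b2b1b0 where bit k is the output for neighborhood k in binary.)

position 5: 111 → 1  (bit 7 = 1)
position 8: 110 → 1  (bit 6 = 1)
position 14: 101 → 1  (bit 5 = 1)
position 1: 100 → 1  (bit 4 = 1)
position 4: 011 → 1  (bit 3 = 1)
position 0: 010 → 1  (bit 2 = 1)
position 3: 001 → 1  (bit 1 = 1)
position 2: 000 → 0  (bit 0 = 0)
bits b7..b0 = 11111110 = 254

254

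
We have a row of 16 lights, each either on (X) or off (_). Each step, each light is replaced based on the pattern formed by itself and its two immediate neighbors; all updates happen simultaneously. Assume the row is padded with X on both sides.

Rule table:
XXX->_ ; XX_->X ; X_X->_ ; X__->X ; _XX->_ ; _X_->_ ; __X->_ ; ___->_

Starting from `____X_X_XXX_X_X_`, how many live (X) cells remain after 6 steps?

X_________X_____
XX_________X____
_XX_________X___
__XX_________X__
X__XX_________X_
XX__XX__________
count of X: 4

4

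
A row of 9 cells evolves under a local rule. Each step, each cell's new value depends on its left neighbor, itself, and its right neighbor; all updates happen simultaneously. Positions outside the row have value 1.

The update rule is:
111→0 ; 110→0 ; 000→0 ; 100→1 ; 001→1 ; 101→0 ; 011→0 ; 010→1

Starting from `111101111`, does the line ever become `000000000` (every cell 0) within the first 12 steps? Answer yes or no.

yes

000000000
all cells are 0 at step 1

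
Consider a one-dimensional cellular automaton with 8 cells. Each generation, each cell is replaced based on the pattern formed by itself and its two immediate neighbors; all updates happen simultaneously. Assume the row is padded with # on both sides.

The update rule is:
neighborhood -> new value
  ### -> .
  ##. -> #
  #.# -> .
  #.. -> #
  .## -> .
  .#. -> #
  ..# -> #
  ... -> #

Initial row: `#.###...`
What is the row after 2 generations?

generation 1: #...####
generation 2: ####....

####....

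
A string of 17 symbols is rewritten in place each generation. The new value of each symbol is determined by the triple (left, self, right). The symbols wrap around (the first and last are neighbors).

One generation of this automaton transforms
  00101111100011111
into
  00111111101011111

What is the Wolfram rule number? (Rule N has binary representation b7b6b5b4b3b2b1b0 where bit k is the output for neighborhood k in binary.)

237

position 5: 111 → 1  (bit 7 = 1)
position 8: 110 → 1  (bit 6 = 1)
position 3: 101 → 1  (bit 5 = 1)
position 0: 100 → 0  (bit 4 = 0)
position 4: 011 → 1  (bit 3 = 1)
position 2: 010 → 1  (bit 2 = 1)
position 1: 001 → 0  (bit 1 = 0)
position 10: 000 → 1  (bit 0 = 1)
bits b7..b0 = 11101101 = 237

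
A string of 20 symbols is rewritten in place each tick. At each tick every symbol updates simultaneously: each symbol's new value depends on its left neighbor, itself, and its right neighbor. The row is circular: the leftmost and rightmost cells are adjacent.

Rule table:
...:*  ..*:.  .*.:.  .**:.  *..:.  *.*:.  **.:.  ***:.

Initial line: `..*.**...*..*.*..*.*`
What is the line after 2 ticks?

******...***********

.......*............
******...***********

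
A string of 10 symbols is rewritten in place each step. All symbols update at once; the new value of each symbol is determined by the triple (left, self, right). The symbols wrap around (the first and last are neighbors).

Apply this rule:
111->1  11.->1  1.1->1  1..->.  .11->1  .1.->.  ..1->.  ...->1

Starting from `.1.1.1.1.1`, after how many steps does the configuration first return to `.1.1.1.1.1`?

step 1: 1.1.1.1.1.
step 2: .1.1.1.1.1

2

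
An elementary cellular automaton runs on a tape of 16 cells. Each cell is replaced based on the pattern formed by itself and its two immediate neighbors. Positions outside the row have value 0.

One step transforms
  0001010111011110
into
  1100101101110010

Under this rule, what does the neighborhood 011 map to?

1

At position 7 the neighborhood is 011; the next row has 1 there.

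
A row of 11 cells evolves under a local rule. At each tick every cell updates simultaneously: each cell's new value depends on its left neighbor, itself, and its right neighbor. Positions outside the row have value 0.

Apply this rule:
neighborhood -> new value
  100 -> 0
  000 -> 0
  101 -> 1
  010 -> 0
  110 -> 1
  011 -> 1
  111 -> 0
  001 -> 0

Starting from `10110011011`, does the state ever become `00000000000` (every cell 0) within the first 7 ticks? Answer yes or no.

01110011111
01010010001
00100000000
00000000000
all cells are 0 at tick 4

yes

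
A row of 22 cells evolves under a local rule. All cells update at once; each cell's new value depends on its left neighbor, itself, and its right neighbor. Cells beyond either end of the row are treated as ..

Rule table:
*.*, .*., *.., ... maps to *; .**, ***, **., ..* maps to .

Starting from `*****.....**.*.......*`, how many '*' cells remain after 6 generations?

generation 1: .....****...********.*
generation 2: ****.....**.........**
generation 3: ....****...********...
generation 4: ***.....**.........***
generation 5: ...****...********....
generation 6: **.....**.........****
count of *: 8

8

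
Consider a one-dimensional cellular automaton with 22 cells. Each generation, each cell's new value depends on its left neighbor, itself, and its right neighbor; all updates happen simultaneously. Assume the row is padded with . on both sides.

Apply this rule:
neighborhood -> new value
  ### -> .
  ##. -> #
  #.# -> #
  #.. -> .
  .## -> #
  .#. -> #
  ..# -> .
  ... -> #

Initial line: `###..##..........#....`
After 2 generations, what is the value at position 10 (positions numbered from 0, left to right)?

.

generation 1: #.#..##.########.#.###
generation 2: ###..####......#####.#
position 10 holds .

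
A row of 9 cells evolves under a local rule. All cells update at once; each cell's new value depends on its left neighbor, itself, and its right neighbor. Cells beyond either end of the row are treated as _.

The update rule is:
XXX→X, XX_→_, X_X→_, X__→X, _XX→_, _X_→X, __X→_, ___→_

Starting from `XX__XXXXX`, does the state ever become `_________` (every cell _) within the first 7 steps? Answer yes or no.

no

__X__XXX_
__XX__X_X
____X_X_X
____X_X_X  (fixed point — unchanged through step 7)
step 7 is ____X_X_X, still not uniform _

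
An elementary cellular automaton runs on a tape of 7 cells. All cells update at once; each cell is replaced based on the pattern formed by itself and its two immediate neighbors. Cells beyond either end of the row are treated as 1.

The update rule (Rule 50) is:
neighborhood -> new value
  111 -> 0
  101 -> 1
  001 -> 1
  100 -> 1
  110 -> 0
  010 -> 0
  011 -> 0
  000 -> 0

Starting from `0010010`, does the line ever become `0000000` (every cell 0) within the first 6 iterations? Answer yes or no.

no

iteration 1: 1101101
iteration 2: 0010010  (repeats iteration 0; period 2)
iteration 6: 0010010
iteration 6 is 0010010, still not uniform 0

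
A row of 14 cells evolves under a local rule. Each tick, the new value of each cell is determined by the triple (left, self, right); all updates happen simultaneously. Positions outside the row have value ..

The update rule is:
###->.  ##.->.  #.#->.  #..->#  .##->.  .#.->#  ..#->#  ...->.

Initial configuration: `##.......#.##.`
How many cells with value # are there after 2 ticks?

7

..#.....##...#
.###...#..#.##
count of #: 7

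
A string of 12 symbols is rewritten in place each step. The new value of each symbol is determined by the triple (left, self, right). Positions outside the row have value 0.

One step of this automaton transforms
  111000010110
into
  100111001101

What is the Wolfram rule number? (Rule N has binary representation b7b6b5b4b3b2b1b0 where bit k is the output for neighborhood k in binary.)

57

position 1: 111 → 0  (bit 7 = 0)
position 2: 110 → 0  (bit 6 = 0)
position 8: 101 → 1  (bit 5 = 1)
position 3: 100 → 1  (bit 4 = 1)
position 0: 011 → 1  (bit 3 = 1)
position 7: 010 → 0  (bit 2 = 0)
position 6: 001 → 0  (bit 1 = 0)
position 4: 000 → 1  (bit 0 = 1)
bits b7..b0 = 00111001 = 57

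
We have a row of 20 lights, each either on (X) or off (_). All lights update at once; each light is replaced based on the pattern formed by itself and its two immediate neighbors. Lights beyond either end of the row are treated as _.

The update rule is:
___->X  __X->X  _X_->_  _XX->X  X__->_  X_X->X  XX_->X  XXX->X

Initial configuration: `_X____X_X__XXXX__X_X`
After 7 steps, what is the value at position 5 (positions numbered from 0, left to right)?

X

step 1: X__XXX_X__XXXXX_X_X_
step 2: __XXXXX__XXXXXXX_X__
step 3: XXXXXXX_XXXXXXXXX__X
step 4: XXXXXXXXXXXXXXXXX_X_
step 5: XXXXXXXXXXXXXXXXXX__
step 6: XXXXXXXXXXXXXXXXXX_X
step 7: XXXXXXXXXXXXXXXXXXX_
position 5 holds X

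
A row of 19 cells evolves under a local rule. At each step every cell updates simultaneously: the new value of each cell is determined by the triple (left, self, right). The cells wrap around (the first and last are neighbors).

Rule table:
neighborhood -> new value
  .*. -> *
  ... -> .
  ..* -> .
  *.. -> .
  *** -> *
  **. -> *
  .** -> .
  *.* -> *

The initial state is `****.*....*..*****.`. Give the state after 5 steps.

****.*....*.......*

step 1: .*****....*...*****
step 2: *.****....*....****
step 3: **.***....*.....***
step 4: ***.**....*......**
step 5: ****.*....*.......*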